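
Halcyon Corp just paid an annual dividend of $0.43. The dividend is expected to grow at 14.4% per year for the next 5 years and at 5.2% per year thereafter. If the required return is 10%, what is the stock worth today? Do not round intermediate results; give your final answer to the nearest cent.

D_1 = 0.49192
D_2 = 0.56276
D_3 = 0.64379
D_4 = 0.73650
D_5 = 0.84256
Terminal value at year 5: TV = D_5×(1+g_2)/(r−g_2) = 0.88637/0.048 = 18.46601
P_0 = D_1/(1+r)^1 + D_2/(1+r)^2 + D_3/(1+r)^3 + D_4/(1+r)^4 + D_5/(1+r)^5 + TV/(1+r)^5
    = 0.44720 + 0.46509 + 0.48369 + 0.50304 + 0.52316 + 11.46594 = 13.88812

$13.89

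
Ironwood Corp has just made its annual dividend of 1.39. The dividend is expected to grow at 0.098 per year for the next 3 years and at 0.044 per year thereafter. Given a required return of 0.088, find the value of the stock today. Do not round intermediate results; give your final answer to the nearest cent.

38.15

D_1 = 1.52622
D_2 = 1.67579
D_3 = 1.84002
Terminal value at year 3: TV = D_3×(1+g_2)/(r−g_2) = 1.92098/0.044 = 43.65858
P_0 = D_1/(1+r)^1 + D_2/(1+r)^2 + D_3/(1+r)^3 + TV/(1+r)^3
    = 1.40278 + 1.41567 + 1.42868 + 33.89869 = 38.14582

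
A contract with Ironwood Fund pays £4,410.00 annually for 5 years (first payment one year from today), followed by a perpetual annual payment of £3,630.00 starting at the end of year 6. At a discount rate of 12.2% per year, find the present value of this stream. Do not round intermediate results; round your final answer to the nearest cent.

PV of 5-year annuity: £4,410.00 × [1 − (1+0.122)^−5] / 0.122 = 15818.61315
Perpetuity value at year 5: £3,630.00 / 0.122 = 29754.09836
PV of perpetuity: 29754.09836 / (1+0.122)^5 = 16733.33516
Total PV = 15818.61315 + 16733.33516 = 32551.94831

£32551.95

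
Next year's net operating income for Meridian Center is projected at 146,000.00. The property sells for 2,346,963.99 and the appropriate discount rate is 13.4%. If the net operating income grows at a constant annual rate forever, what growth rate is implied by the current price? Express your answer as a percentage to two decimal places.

7.18%

P = D₁/(r−g) ⇒ g = r − D₁/P = 0.134 − 146,000.00/2,346,963.99 = 0.071792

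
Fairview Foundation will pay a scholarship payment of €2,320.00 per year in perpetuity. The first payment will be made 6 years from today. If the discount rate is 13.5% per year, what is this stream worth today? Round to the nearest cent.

€9123.78

Value at end of year 5: C / r = €2,320.00 / 0.135 = €17,185.1852
Discount to today: PV = €17,185.1852 / (1 + 0.135)^5 = €17,185.1852 / 1.883559 = €9,123.78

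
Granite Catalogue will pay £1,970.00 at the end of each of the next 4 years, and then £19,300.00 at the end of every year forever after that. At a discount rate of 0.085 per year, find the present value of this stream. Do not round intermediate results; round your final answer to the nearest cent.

£170292.73

PV of 4-year annuity: £1,970.00 × [1 − (1+0.085)^−4] / 0.085 = 6452.92541
Perpetuity value at year 4: £19,300.00 / 0.085 = 227058.82353
PV of perpetuity: 227058.82353 / (1+0.085)^4 = 163839.80807
Total PV = 6452.92541 + 163839.80807 = 170292.73349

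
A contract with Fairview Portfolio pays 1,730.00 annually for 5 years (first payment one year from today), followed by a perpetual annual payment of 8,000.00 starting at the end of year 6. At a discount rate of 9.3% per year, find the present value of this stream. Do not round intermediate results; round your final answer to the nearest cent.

PV of 5-year annuity: 1,730.00 × [1 − (1+0.093)^−5] / 0.093 = 6677.04188
Perpetuity value at year 5: 8,000.00 / 0.093 = 86021.50538
PV of perpetuity: 86021.50538 / (1+0.093)^5 = 55145.01113
Total PV = 6677.04188 + 55145.01113 = 61822.05301

61822.05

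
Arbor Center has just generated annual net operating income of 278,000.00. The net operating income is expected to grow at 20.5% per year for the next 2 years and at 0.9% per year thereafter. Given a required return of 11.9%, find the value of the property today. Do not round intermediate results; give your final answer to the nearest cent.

3578778.54

D_1 = 334990.00000
D_2 = 403662.95000
Terminal value at year 2: TV = D_2×(1+g_2)/(r−g_2) = 407295.91655/0.11 = 3702690.15045
P_0 = D_1/(1+r)^1 + D_2/(1+r)^2 + TV/(1+r)^2
    = 299365.50492 + 322373.04149 + 2957039.98963 = 3578778.53603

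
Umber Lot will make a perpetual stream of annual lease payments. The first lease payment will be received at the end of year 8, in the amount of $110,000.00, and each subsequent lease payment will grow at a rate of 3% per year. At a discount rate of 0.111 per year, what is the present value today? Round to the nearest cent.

$649993.86

Value at end of year 7: C₁ / (r − g) = $110,000.00 / (0.111 − 0.03) = $1,358,024.6914
Discount to today: PV = $1,358,024.6914 / (1 + 0.111)^7 = $1,358,024.6914 / 2.089288 = $649,993.86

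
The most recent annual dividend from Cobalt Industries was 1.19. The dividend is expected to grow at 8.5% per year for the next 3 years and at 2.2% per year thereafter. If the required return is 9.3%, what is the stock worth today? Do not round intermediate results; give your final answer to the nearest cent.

D_1 = 1.29115
D_2 = 1.40090
D_3 = 1.51997
Terminal value at year 3: TV = D_3×(1+g_2)/(r−g_2) = 1.55341/0.071 = 21.87906
P_0 = D_1/(1+r)^1 + D_2/(1+r)^2 + D_3/(1+r)^3 + TV/(1+r)^3
    = 1.18129 + 1.17264 + 1.16406 + 16.75592 = 20.27391

20.27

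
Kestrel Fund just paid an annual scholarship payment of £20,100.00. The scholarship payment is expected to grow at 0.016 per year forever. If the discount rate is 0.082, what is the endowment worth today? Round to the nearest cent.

£309418.18

D₁ = D₀ × (1 + g) = £20,100.00 × 1.016 = £20,421.6000
Growing perpetuity: P = D₁ / (r − g) = £20,421.6000 / (0.082 − 0.016) = £309,418.18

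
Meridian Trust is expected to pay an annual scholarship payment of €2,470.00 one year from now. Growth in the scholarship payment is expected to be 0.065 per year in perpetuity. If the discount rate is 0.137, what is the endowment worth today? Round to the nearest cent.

€34305.56

Growing perpetuity: P = D₁ / (r − g) = €2,470.0000 / (0.137 − 0.065) = €34,305.56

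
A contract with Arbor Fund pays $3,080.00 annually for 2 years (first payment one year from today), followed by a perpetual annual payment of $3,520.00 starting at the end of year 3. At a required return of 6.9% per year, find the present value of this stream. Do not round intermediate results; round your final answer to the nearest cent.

$50217.86

PV of 2-year annuity: $3,080.00 × [1 − (1+0.069)^−2] / 0.069 = 5576.42412
Perpetuity value at year 2: $3,520.00 / 0.069 = 51014.49275
PV of perpetuity: 51014.49275 / (1+0.069)^2 = 44641.43662
Total PV = 5576.42412 + 44641.43662 = 50217.86074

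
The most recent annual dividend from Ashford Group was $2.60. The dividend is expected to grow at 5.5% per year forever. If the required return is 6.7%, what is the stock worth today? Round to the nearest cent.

$228.58

D₁ = D₀ × (1 + g) = $2.60 × 1.055 = $2.7430
Growing perpetuity: P = D₁ / (r − g) = $2.7430 / (0.067 − 0.055) = $228.58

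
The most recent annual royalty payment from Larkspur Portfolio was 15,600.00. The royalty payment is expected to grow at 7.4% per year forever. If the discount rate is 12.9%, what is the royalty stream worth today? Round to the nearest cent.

304625.45

D₁ = D₀ × (1 + g) = 15,600.00 × 1.074 = 16,754.4000
Growing perpetuity: P = D₁ / (r − g) = 16,754.4000 / (0.129 − 0.074) = 304,625.45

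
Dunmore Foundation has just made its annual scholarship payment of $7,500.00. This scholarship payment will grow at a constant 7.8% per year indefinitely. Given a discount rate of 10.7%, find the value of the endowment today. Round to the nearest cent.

$278793.10

D₁ = D₀ × (1 + g) = $7,500.00 × 1.078 = $8,085.0000
Growing perpetuity: P = D₁ / (r − g) = $8,085.0000 / (0.107 − 0.078) = $278,793.10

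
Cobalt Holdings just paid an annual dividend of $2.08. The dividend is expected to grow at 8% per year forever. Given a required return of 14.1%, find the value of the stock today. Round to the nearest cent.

D₁ = D₀ × (1 + g) = $2.08 × 1.08 = $2.2464
Growing perpetuity: P = D₁ / (r − g) = $2.2464 / (0.141 − 0.08) = $36.83

$36.83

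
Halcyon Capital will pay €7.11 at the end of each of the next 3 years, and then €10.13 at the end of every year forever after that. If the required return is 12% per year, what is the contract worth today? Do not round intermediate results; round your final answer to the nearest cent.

€77.16

PV of 3-year annuity: €7.11 × [1 − (1+0.12)^−3] / 0.12 = 17.07702
Perpetuity value at year 3: €10.13 / 0.12 = 84.41667
PV of perpetuity: 84.41667 / (1+0.12)^3 = 60.08612
Total PV = 17.07702 + 60.08612 = 77.16314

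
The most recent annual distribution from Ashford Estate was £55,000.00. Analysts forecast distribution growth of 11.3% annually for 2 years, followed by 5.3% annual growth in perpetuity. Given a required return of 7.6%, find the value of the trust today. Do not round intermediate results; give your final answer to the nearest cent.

D_1 = 61215.00000
D_2 = 68132.29500
Terminal value at year 2: TV = D_2×(1+g_2)/(r−g_2) = 71743.30664/0.023 = 3119274.20152
P_0 = D_1/(1+r)^1 + D_2/(1+r)^2 + TV/(1+r)^2
    = 56891.26394 + 58847.56205 + 2694194.90603 = 2809933.73202

£2809933.73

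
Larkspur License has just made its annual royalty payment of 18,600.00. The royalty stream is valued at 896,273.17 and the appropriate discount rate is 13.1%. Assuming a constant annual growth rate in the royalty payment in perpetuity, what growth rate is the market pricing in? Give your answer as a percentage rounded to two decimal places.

10.80%

P = D₀(1+g)/(r−g) ⇒ P(r−g) = D₀(1+g) ⇒ g(P+D₀) = P·r − D₀
g = (P·r − D₀)/(P + D₀) = (896,273.17×0.131 − 18,600.00) / (896,273.17 + 18,600.00) = 0.108006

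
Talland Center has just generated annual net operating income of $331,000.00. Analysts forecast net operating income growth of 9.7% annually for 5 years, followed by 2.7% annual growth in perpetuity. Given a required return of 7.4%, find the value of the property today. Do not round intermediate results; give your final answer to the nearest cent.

D_1 = 363107.00000
D_2 = 398328.37900
D_3 = 436966.23176
D_4 = 479351.95624
D_5 = 525849.09600
Terminal value at year 5: TV = D_5×(1+g_2)/(r−g_2) = 540047.02159/0.047 = 11490362.16152
P_0 = D_1/(1+r)^1 + D_2/(1+r)^2 + D_3/(1+r)^3 + D_4/(1+r)^4 + D_5/(1+r)^5 + TV/(1+r)^5
    = 338088.45438 + 345328.70992 + 352724.01748 + 360277.69756 + 367993.14174 + 8041041.62900 = 9805453.65008

$9805453.65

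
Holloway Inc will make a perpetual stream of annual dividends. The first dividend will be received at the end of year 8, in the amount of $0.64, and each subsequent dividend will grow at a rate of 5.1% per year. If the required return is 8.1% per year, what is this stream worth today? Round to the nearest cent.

Value at end of year 7: C₁ / (r − g) = $0.64 / (0.081 − 0.051) = $21.3333
Discount to today: PV = $21.3333 / (1 + 0.081)^7 = $21.3333 / 1.724963 = $12.37

$12.37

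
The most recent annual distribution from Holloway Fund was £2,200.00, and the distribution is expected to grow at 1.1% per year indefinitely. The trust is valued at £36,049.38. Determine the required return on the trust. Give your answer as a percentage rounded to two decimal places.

D₁ = £2,200.00 × 1.011 = £2,224.2000
P = D₁/(r − g) ⇒ r = D₁/P + g = £2,224.2000/£36,049.38 + 0.011 = 0.061699 + 0.011 = 0.072699

7.27%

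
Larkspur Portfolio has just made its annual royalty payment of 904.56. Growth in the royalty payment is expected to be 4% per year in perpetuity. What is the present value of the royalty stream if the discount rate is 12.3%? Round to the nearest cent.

11334.25

D₁ = D₀ × (1 + g) = 904.56 × 1.04 = 940.7424
Growing perpetuity: P = D₁ / (r − g) = 940.7424 / (0.123 − 0.04) = 11,334.25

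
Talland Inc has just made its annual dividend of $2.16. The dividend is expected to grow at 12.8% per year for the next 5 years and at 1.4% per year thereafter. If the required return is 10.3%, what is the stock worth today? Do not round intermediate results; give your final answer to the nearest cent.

D_1 = 2.43648
D_2 = 2.74835
D_3 = 3.10014
D_4 = 3.49696
D_5 = 3.94457
Terminal value at year 5: TV = D_5×(1+g_2)/(r−g_2) = 3.99979/0.089 = 44.94146
P_0 = D_1/(1+r)^1 + D_2/(1+r)^2 + D_3/(1+r)^3 + D_4/(1+r)^4 + D_5/(1+r)^5 + TV/(1+r)^5
    = 2.20896 + 2.25902 + 2.31023 + 2.36259 + 2.41614 + 27.52768 = 39.08462

$39.08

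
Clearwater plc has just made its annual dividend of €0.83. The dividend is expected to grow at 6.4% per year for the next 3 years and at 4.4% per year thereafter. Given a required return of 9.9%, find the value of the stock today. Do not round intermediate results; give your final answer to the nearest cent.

€16.63

D_1 = 0.88312
D_2 = 0.93964
D_3 = 0.99978
Terminal value at year 3: TV = D_3×(1+g_2)/(r−g_2) = 1.04377/0.055 = 18.97758
P_0 = D_1/(1+r)^1 + D_2/(1+r)^2 + D_3/(1+r)^3 + TV/(1+r)^3
    = 0.80357 + 0.77798 + 0.75320 + 14.29709 = 16.63183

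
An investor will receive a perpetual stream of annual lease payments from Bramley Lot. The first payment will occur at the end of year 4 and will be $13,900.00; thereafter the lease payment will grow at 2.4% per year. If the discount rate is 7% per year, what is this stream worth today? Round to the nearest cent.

$246663.92

Value at end of year 3: C₁ / (r − g) = $13,900.00 / (0.07 − 0.024) = $302,173.9130
Discount to today: PV = $302,173.9130 / (1 + 0.07)^3 = $302,173.9130 / 1.225043 = $246,663.92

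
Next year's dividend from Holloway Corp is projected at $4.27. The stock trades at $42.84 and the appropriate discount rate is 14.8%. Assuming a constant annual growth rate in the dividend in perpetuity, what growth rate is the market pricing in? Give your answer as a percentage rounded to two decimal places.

P = D₁/(r−g) ⇒ g = r − D₁/P = 0.148 − $4.27/$42.84 = 0.048327

4.83%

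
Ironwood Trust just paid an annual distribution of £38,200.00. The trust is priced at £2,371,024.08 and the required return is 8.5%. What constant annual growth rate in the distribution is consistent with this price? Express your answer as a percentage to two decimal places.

6.78%

P = D₀(1+g)/(r−g) ⇒ P(r−g) = D₀(1+g) ⇒ g(P+D₀) = P·r − D₀
g = (P·r − D₀)/(P + D₀) = (£2,371,024.08×0.085 − £38,200.00) / (£2,371,024.08 + £38,200.00) = 0.067797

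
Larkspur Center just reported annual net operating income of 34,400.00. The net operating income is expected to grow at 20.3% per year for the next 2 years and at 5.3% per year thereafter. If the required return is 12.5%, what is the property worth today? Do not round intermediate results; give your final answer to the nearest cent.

D_1 = 41383.20000
D_2 = 49783.98960
Terminal value at year 2: TV = D_2×(1+g_2)/(r−g_2) = 52422.54105/0.072 = 728090.84790
P_0 = D_1/(1+r)^1 + D_2/(1+r)^2 + TV/(1+r)^2
    = 36785.06667 + 39335.49796 + 575281.65760 = 651402.22222

651402.22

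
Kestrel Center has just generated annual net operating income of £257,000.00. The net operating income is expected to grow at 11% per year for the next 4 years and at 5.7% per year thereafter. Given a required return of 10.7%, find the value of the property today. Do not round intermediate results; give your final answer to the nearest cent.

D_1 = 285270.00000
D_2 = 316649.70000
D_3 = 351481.16700
D_4 = 390144.09537
Terminal value at year 4: TV = D_4×(1+g_2)/(r−g_2) = 412382.30881/0.05 = 8247646.17612
P_0 = D_1/(1+r)^1 + D_2/(1+r)^2 + D_3/(1+r)^3 + D_4/(1+r)^4 + TV/(1+r)^4
    = 257696.47696 + 258394.84140 + 259095.09842 + 259797.25316 + 5492113.93185 = 6527097.60180

£6527097.60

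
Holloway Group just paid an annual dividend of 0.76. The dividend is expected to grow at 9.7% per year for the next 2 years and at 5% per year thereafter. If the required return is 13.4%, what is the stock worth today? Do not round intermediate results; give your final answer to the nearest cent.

10.34

D_1 = 0.83372
D_2 = 0.91459
Terminal value at year 2: TV = D_2×(1+g_2)/(r−g_2) = 0.96032/0.084 = 11.43239
P_0 = D_1/(1+r)^1 + D_2/(1+r)^2 + TV/(1+r)^2
    = 0.73520 + 0.71121 + 8.89018 = 10.33660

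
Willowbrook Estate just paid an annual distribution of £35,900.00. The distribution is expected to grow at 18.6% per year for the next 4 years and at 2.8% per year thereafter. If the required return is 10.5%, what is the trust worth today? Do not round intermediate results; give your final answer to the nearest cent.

£807959.62

D_1 = 42577.40000
D_2 = 50496.79640
D_3 = 59889.20053
D_4 = 71028.59183
Terminal value at year 4: TV = D_4×(1+g_2)/(r−g_2) = 73017.39240/0.077 = 948277.82338
P_0 = D_1/(1+r)^1 + D_2/(1+r)^2 + D_3/(1+r)^3 + D_4/(1+r)^4 + TV/(1+r)^4
    = 38531.58371 + 41356.07084 + 44387.60183 + 47641.35364 + 636043.00697 = 807959.61699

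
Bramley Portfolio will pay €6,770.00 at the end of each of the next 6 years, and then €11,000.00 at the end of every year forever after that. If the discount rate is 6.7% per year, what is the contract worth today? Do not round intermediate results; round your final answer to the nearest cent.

PV of 6-year annuity: €6,770.00 × [1 − (1+0.067)^−6] / 0.067 = 32570.51582
Perpetuity value at year 6: €11,000.00 / 0.067 = 164179.10448
PV of perpetuity: 164179.10448 / (1+0.067)^6 = 111258.03003
Total PV = 32570.51582 + 111258.03003 = 143828.54585

€143828.55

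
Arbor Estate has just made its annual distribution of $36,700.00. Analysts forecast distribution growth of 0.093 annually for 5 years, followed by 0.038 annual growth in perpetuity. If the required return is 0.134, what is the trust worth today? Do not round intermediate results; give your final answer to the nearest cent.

$494616.87

D_1 = 40113.10000
D_2 = 43843.61830
D_3 = 47921.07480
D_4 = 52377.73476
D_5 = 57248.86409
Terminal value at year 5: TV = D_5×(1+g_2)/(r−g_2) = 59424.32093/0.096 = 619003.34298
P_0 = D_1/(1+r)^1 + D_2/(1+r)^2 + D_3/(1+r)^3 + D_4/(1+r)^4 + D_5/(1+r)^5 + TV/(1+r)^5
    = 35373.10406 + 34094.18230 + 32861.50023 + 31673.38602 + 30528.22833 + 330086.46879 = 494616.86973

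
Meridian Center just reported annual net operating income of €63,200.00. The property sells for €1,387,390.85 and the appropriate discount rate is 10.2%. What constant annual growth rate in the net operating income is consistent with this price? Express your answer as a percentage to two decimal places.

P = D₀(1+g)/(r−g) ⇒ P(r−g) = D₀(1+g) ⇒ g(P+D₀) = P·r − D₀
g = (P·r − D₀)/(P + D₀) = (€1,387,390.85×0.102 − €63,200.00) / (€1,387,390.85 + €63,200.00) = 0.053988

5.40%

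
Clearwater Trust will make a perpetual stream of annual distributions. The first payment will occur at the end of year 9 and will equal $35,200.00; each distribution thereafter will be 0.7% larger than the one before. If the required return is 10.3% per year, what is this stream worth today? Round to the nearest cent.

$167366.04

Value at end of year 8: C₁ / (r − g) = $35,200.00 / (0.103 − 0.007) = $366,666.6667
Discount to today: PV = $366,666.6667 / (1 + 0.103)^8 = $366,666.6667 / 2.190807 = $167,366.04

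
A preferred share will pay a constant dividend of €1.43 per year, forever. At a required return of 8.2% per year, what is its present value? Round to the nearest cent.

€17.44

Level perpetuity: PV = C / r = €1.43 / 0.082 = €17.44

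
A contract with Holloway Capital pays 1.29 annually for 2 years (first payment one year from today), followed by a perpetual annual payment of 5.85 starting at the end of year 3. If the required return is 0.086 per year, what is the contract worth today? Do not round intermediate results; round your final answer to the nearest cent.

59.96

PV of 2-year annuity: 1.29 × [1 − (1+0.086)^−2] / 0.086 = 2.28163
Perpetuity value at year 2: 5.85 / 0.086 = 68.02326
PV of perpetuity: 68.02326 / (1+0.086)^2 = 57.67635
Total PV = 2.28163 + 57.67635 = 59.95797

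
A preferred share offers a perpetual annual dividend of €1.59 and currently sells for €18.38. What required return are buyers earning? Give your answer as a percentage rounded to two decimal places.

8.65%

P = C/r ⇒ r = C/P = €1.59/€18.38 = 0.086507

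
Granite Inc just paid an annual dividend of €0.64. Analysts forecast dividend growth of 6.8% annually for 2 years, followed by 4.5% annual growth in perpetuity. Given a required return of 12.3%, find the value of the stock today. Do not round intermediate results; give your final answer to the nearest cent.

D_1 = 0.68352
D_2 = 0.73000
Terminal value at year 2: TV = D_2×(1+g_2)/(r−g_2) = 0.76285/0.078 = 9.78012
P_0 = D_1/(1+r)^1 + D_2/(1+r)^2 + TV/(1+r)^2
    = 0.60866 + 0.57885 + 7.75505 = 8.94255

€8.94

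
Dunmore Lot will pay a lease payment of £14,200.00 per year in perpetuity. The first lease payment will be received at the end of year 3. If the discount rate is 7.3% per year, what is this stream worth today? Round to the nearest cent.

Value at end of year 2: C / r = £14,200.00 / 0.073 = £194,520.5479
Discount to today: PV = £194,520.5479 / (1 + 0.073)^2 = £194,520.5479 / 1.151329 = £168,953.05

£168953.05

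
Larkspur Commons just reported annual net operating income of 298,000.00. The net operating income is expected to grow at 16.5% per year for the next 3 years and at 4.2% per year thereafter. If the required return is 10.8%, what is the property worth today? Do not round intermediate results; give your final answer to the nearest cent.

D_1 = 347170.00000
D_2 = 404453.05000
D_3 = 471187.80325
Terminal value at year 3: TV = D_3×(1+g_2)/(r−g_2) = 490977.69099/0.066 = 7439055.92404
P_0 = D_1/(1+r)^1 + D_2/(1+r)^2 + D_3/(1+r)^3 + TV/(1+r)^3
    = 313330.32491 + 329449.30372 + 346397.50797 + 5468881.86827 = 6458059.00487

6458059.00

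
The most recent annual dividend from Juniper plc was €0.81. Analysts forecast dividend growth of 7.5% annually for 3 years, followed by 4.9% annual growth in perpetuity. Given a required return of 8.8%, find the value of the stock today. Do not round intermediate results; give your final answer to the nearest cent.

€23.39

D_1 = 0.87075
D_2 = 0.93606
D_3 = 1.00626
Terminal value at year 3: TV = D_3×(1+g_2)/(r−g_2) = 1.05557/0.039 = 27.06583
P_0 = D_1/(1+r)^1 + D_2/(1+r)^2 + D_3/(1+r)^3 + TV/(1+r)^3
    = 0.80032 + 0.79076 + 0.78131 + 21.01525 = 23.38764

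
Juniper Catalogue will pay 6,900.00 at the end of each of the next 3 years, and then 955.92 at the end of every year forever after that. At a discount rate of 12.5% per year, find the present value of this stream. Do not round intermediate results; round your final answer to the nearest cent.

21802.26

PV of 3-year annuity: 6,900.00 × [1 − (1+0.125)^−3] / 0.125 = 16431.27572
Perpetuity value at year 3: 955.92 / 0.125 = 7647.36000
PV of perpetuity: 7647.36000 / (1+0.125)^3 = 5370.98535
Total PV = 16431.27572 + 5370.98535 = 21802.26107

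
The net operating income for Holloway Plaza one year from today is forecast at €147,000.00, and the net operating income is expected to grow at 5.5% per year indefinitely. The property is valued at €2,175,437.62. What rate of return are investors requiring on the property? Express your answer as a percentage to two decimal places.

12.26%

P = D₁/(r − g) ⇒ r = D₁/P + g = €147,000.0000/€2,175,437.62 + 0.055 = 0.067573 + 0.055 = 0.122573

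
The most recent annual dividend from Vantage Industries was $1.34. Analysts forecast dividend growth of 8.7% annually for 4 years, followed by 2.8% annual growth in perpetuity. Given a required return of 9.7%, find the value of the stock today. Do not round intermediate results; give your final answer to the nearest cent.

D_1 = 1.45658
D_2 = 1.58330
D_3 = 1.72105
D_4 = 1.87078
Terminal value at year 4: TV = D_4×(1+g_2)/(r−g_2) = 1.92316/0.069 = 27.87193
P_0 = D_1/(1+r)^1 + D_2/(1+r)^2 + D_3/(1+r)^3 + D_4/(1+r)^4 + TV/(1+r)^4
    = 1.32778 + 1.31568 + 1.30369 + 1.29180 + 19.24600 = 24.48496

$24.48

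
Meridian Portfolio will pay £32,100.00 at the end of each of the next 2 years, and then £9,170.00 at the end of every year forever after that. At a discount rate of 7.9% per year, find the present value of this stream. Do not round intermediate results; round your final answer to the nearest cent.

£157022.34

PV of 2-year annuity: £32,100.00 × [1 − (1+0.079)^−2] / 0.079 = 57321.37934
Perpetuity value at year 2: £9,170.00 / 0.079 = 116075.94937
PV of perpetuity: 116075.94937 / (1+0.079)^2 = 99700.96343
Total PV = 57321.37934 + 99700.96343 = 157022.34277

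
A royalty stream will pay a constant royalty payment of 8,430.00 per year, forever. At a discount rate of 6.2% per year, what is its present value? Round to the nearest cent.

Level perpetuity: PV = C / r = 8,430.00 / 0.062 = 135,967.74

135967.74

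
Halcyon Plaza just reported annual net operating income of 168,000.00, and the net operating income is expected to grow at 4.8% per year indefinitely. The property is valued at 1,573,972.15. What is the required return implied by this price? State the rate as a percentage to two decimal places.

15.99%

D₁ = 168,000.00 × 1.048 = 176,064.0000
P = D₁/(r − g) ⇒ r = D₁/P + g = 176,064.0000/1,573,972.15 + 0.048 = 0.111860 + 0.048 = 0.159860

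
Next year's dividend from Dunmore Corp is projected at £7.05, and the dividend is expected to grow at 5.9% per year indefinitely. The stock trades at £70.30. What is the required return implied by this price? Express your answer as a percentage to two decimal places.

15.93%

P = D₁/(r − g) ⇒ r = D₁/P + g = £7.0500/£70.30 + 0.059 = 0.100284 + 0.059 = 0.159284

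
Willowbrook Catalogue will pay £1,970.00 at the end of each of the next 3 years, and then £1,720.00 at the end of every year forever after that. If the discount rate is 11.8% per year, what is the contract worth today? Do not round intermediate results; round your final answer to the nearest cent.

PV of 3-year annuity: £1,970.00 × [1 − (1+0.118)^−3] / 0.118 = 4747.91678
Perpetuity value at year 3: £1,720.00 / 0.118 = 14576.27119
PV of perpetuity: 14576.27119 / (1+0.118)^3 = 10430.88192
Total PV = 4747.91678 + 10430.88192 = 15178.79870

£15178.80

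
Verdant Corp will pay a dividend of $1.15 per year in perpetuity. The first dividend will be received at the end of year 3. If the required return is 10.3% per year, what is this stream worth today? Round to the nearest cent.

Value at end of year 2: C / r = $1.15 / 0.103 = $11.1650
Discount to today: PV = $11.1650 / (1 + 0.103)^2 = $11.1650 / 1.216609 = $9.18

$9.18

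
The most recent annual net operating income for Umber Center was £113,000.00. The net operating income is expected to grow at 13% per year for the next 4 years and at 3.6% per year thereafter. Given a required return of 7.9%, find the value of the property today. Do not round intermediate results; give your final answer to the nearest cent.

£3782893.00

D_1 = 127690.00000
D_2 = 144289.70000
D_3 = 163047.36100
D_4 = 184243.51793
Terminal value at year 4: TV = D_4×(1+g_2)/(r−g_2) = 190876.28458/0.043 = 4438983.36222
P_0 = D_1/(1+r)^1 + D_2/(1+r)^2 + D_3/(1+r)^3 + D_4/(1+r)^4 + TV/(1+r)^4
    = 118341.05653 + 123934.56338 + 129792.45284 + 135927.22123 + 3274897.70226 = 3782892.99625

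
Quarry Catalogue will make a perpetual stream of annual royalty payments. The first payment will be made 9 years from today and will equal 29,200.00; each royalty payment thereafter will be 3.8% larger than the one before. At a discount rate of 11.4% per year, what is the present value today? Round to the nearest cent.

161989.82

Value at end of year 8: C₁ / (r − g) = 29,200.00 / (0.114 − 0.038) = 384,210.5263
Discount to today: PV = 384,210.5263 / (1 + 0.114)^8 = 384,210.5263 / 2.371819 = 161,989.82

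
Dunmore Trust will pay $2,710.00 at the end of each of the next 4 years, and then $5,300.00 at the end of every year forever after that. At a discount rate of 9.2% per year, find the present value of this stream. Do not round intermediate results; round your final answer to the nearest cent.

$49254.52

PV of 4-year annuity: $2,710.00 × [1 − (1+0.092)^−4] / 0.092 = 8741.23686
Perpetuity value at year 4: $5,300.00 / 0.092 = 57608.69565
PV of perpetuity: 57608.69565 / (1+0.092)^4 = 40513.28776
Total PV = 8741.23686 + 40513.28776 = 49254.52463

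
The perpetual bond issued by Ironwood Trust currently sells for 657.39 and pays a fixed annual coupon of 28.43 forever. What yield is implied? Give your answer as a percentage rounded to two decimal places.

4.32%

P = C/r ⇒ r = C/P = 28.43/657.39 = 0.043247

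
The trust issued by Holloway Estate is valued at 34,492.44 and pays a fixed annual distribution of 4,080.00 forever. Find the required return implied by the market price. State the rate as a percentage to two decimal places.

P = C/r ⇒ r = C/P = 4,080.00/34,492.44 = 0.118287

11.83%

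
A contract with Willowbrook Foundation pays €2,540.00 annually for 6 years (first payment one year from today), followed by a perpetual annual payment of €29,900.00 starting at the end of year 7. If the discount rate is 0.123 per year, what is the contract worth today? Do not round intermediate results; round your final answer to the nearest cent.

PV of 6-year annuity: €2,540.00 × [1 − (1+0.123)^−6] / 0.123 = 10354.84428
Perpetuity value at year 6: €29,900.00 / 0.123 = 243089.43089
PV of perpetuity: 243089.43089 / (1+0.123)^6 = 121195.79150
Total PV = 10354.84428 + 121195.79150 = 131550.63579

€131550.64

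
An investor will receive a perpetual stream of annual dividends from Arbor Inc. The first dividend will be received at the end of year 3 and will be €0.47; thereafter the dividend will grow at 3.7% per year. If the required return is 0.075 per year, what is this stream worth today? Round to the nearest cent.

€10.70

Value at end of year 2: C₁ / (r − g) = €0.47 / (0.075 − 0.037) = €12.3684
Discount to today: PV = €12.3684 / (1 + 0.075)^2 = €12.3684 / 1.155625 = €10.70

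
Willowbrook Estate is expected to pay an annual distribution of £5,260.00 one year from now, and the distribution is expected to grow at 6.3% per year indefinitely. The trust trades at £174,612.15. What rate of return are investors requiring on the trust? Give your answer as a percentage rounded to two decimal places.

9.31%

P = D₁/(r − g) ⇒ r = D₁/P + g = £5,260.0000/£174,612.15 + 0.063 = 0.030124 + 0.063 = 0.093124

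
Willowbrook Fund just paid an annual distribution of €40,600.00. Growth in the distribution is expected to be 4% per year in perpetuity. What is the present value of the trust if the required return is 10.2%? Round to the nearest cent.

€681032.26

D₁ = D₀ × (1 + g) = €40,600.00 × 1.04 = €42,224.0000
Growing perpetuity: P = D₁ / (r − g) = €42,224.0000 / (0.102 − 0.04) = €681,032.26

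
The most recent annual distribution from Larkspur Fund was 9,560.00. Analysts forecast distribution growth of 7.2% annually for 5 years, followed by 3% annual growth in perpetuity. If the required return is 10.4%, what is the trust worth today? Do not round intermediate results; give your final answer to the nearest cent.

D_1 = 10248.32000
D_2 = 10986.19904
D_3 = 11777.20537
D_4 = 12625.16416
D_5 = 13534.17598
Terminal value at year 5: TV = D_5×(1+g_2)/(r−g_2) = 13940.20126/0.074 = 188381.09806
P_0 = D_1/(1+r)^1 + D_2/(1+r)^2 + D_3/(1+r)^3 + D_4/(1+r)^4 + D_5/(1+r)^5 + TV/(1+r)^5
    = 9282.89855 + 9013.82903 + 8752.55862 + 8498.86127 + 8252.51746 + 114866.12147 = 158666.78640

158666.79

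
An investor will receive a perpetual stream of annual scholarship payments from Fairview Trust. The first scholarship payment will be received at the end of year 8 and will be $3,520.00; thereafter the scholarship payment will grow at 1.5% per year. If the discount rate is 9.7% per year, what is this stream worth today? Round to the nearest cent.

Value at end of year 7: C₁ / (r − g) = $3,520.00 / (0.097 − 0.015) = $42,926.8293
Discount to today: PV = $42,926.8293 / (1 + 0.097)^7 = $42,926.8293 / 1.911817 = $22,453.42

$22453.42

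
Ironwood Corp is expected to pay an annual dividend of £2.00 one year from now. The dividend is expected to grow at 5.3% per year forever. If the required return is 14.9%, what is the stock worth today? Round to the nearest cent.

£20.83

Growing perpetuity: P = D₁ / (r − g) = £2.0000 / (0.149 − 0.053) = £20.83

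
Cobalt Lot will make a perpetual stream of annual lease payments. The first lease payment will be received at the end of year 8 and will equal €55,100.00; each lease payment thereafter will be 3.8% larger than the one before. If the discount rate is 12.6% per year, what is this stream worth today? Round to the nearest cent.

Value at end of year 7: C₁ / (r − g) = €55,100.00 / (0.126 − 0.038) = €626,136.3636
Discount to today: PV = €626,136.3636 / (1 + 0.126)^7 = €626,136.3636 / 2.294926 = €272,835.07

€272835.07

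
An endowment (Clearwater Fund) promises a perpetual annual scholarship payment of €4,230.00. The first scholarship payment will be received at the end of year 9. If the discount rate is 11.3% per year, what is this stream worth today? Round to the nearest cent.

€15896.47

Value at end of year 8: C / r = €4,230.00 / 0.113 = €37,433.6283
Discount to today: PV = €37,433.6283 / (1 + 0.113)^8 = €37,433.6283 / 2.354840 = €15,896.47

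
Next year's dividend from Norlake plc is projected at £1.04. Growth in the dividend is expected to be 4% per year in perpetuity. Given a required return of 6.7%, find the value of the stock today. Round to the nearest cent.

Growing perpetuity: P = D₁ / (r − g) = £1.0400 / (0.067 − 0.04) = £38.52

£38.52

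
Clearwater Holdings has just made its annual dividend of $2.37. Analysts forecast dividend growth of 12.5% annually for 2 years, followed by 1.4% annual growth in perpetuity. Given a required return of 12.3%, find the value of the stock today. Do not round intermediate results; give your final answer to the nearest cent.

D_1 = 2.66625
D_2 = 2.99953
Terminal value at year 2: TV = D_2×(1+g_2)/(r−g_2) = 3.04152/0.109 = 27.90390
P_0 = D_1/(1+r)^1 + D_2/(1+r)^2 + TV/(1+r)^2
    = 2.37422 + 2.37845 + 22.12612 = 26.87879

$26.88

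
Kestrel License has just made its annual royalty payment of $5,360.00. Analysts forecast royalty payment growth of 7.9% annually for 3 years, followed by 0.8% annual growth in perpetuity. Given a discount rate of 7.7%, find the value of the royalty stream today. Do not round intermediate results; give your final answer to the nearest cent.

D_1 = 5783.44000
D_2 = 6240.33176
D_3 = 6733.31797
Terminal value at year 3: TV = D_3×(1+g_2)/(r−g_2) = 6787.18451/0.069 = 98364.99294
P_0 = D_1/(1+r)^1 + D_2/(1+r)^2 + D_3/(1+r)^3 + TV/(1+r)^3
    = 5369.95357 + 5379.92563 + 5389.91621 + 78739.64551 = 94879.44092

$94879.44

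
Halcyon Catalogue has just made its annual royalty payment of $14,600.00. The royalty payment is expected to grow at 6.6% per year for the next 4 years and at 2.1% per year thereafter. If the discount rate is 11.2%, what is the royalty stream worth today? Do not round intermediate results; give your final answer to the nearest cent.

D_1 = 15563.60000
D_2 = 16590.79760
D_3 = 17685.79024
D_4 = 18853.05240
Terminal value at year 4: TV = D_4×(1+g_2)/(r−g_2) = 19248.96650/0.091 = 211527.10437
P_0 = D_1/(1+r)^1 + D_2/(1+r)^2 + D_3/(1+r)^3 + D_4/(1+r)^4 + TV/(1+r)^4
    = 13996.04317 + 13417.07016 + 12862.04747 + 12329.98436 + 138339.71458 = 190944.85973

$190944.86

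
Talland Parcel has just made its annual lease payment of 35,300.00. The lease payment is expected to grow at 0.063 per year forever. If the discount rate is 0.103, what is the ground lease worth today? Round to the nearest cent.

938097.50

D₁ = D₀ × (1 + g) = 35,300.00 × 1.063 = 37,523.9000
Growing perpetuity: P = D₁ / (r − g) = 37,523.9000 / (0.103 − 0.063) = 938,097.50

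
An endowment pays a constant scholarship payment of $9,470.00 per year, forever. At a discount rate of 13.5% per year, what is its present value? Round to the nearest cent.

$70148.15

Level perpetuity: PV = C / r = $9,470.00 / 0.135 = $70,148.15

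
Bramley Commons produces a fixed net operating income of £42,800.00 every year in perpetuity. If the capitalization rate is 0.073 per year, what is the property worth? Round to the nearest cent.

Level perpetuity: PV = C / r = £42,800.00 / 0.073 = £586,301.37

£586301.37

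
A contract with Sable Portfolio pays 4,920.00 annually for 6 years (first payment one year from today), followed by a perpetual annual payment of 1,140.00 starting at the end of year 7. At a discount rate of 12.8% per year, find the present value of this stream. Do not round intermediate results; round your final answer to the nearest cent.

PV of 6-year annuity: 4,920.00 × [1 − (1+0.128)^−6] / 0.128 = 19777.97710
Perpetuity value at year 6: 1,140.00 / 0.128 = 8906.25000
PV of perpetuity: 8906.25000 / (1+0.128)^6 = 4323.54799
Total PV = 19777.97710 + 4323.54799 = 24101.52509

24101.53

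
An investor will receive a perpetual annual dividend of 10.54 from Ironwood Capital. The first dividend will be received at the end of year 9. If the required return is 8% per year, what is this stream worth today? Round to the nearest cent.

71.18

Value at end of year 8: C / r = 10.54 / 0.08 = 131.7500
Discount to today: PV = 131.7500 / (1 + 0.08)^8 = 131.7500 / 1.850930 = 71.18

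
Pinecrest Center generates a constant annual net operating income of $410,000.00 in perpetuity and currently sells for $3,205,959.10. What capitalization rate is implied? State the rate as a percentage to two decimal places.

P = C/r ⇒ r = C/P = $410,000.00/$3,205,959.10 = 0.127887

12.79%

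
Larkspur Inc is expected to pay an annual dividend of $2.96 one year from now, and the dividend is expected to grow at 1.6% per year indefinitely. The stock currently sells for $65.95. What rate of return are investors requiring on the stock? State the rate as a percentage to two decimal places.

6.09%

P = D₁/(r − g) ⇒ r = D₁/P + g = $2.9600/$65.95 + 0.016 = 0.044882 + 0.016 = 0.060882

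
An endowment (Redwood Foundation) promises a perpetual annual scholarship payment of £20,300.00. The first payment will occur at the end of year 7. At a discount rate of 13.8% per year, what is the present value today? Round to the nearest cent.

£67727.24

Value at end of year 6: C / r = £20,300.00 / 0.138 = £147,101.4493
Discount to today: PV = £147,101.4493 / (1 + 0.138)^6 = £147,101.4493 / 2.171969 = £67,727.24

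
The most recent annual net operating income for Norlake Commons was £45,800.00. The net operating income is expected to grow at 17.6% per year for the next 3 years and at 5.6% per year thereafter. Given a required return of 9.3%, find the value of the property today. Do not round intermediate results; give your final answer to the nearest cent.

D_1 = 53860.80000
D_2 = 63340.30080
D_3 = 74488.19374
Terminal value at year 3: TV = D_3×(1+g_2)/(r−g_2) = 78659.53259/0.037 = 2125933.31325
P_0 = D_1/(1+r)^1 + D_2/(1+r)^2 + D_3/(1+r)^3 + TV/(1+r)^3
    = 49277.95059 + 53020.00906 + 57046.23115 + 1628130.27293 = 1787474.46374

£1787474.46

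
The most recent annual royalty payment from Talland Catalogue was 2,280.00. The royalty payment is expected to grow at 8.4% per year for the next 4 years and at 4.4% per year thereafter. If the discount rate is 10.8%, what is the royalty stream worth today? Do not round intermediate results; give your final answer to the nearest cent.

42709.96

D_1 = 2471.52000
D_2 = 2679.12768
D_3 = 2904.17441
D_4 = 3148.12506
Terminal value at year 4: TV = D_4×(1+g_2)/(r−g_2) = 3286.64256/0.064 = 51353.78996
P_0 = D_1/(1+r)^1 + D_2/(1+r)^2 + D_3/(1+r)^3 + D_4/(1+r)^4 + TV/(1+r)^4
    = 2230.61372 + 2182.29718 + 2135.02720 + 2088.78112 + 34073.24209 = 42709.96131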